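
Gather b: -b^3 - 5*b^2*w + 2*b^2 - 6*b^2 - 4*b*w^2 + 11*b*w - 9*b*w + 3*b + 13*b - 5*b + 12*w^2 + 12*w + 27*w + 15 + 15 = -b^3 + b^2*(-5*w - 4) + b*(-4*w^2 + 2*w + 11) + 12*w^2 + 39*w + 30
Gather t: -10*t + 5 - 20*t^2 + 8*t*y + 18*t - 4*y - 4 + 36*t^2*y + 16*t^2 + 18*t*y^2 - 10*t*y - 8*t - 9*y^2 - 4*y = t^2*(36*y - 4) + t*(18*y^2 - 2*y) - 9*y^2 - 8*y + 1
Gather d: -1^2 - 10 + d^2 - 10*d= d^2 - 10*d - 11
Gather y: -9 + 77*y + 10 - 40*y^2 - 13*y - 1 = -40*y^2 + 64*y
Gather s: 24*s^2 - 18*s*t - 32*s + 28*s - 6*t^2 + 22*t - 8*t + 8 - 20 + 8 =24*s^2 + s*(-18*t - 4) - 6*t^2 + 14*t - 4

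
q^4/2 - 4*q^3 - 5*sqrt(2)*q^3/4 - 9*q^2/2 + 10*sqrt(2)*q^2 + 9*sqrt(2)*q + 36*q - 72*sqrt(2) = (q/2 + sqrt(2))*(q - 8)*(q - 3*sqrt(2))*(q - 3*sqrt(2)/2)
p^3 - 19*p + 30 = (p - 3)*(p - 2)*(p + 5)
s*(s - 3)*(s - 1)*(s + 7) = s^4 + 3*s^3 - 25*s^2 + 21*s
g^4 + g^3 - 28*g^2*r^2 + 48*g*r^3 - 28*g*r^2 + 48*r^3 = (g + 1)*(g - 4*r)*(g - 2*r)*(g + 6*r)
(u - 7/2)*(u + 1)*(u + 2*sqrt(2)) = u^3 - 5*u^2/2 + 2*sqrt(2)*u^2 - 5*sqrt(2)*u - 7*u/2 - 7*sqrt(2)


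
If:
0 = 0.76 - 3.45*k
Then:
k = 0.22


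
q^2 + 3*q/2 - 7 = (q - 2)*(q + 7/2)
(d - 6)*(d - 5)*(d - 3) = d^3 - 14*d^2 + 63*d - 90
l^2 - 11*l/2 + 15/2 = (l - 3)*(l - 5/2)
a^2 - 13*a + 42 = (a - 7)*(a - 6)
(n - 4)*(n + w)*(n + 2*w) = n^3 + 3*n^2*w - 4*n^2 + 2*n*w^2 - 12*n*w - 8*w^2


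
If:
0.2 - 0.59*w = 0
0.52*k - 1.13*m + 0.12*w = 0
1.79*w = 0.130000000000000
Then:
No Solution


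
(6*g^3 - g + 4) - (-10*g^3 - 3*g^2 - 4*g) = 16*g^3 + 3*g^2 + 3*g + 4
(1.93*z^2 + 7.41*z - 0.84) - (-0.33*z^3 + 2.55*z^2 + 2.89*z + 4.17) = 0.33*z^3 - 0.62*z^2 + 4.52*z - 5.01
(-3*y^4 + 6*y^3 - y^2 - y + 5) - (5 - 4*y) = -3*y^4 + 6*y^3 - y^2 + 3*y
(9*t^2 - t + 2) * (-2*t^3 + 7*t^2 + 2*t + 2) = -18*t^5 + 65*t^4 + 7*t^3 + 30*t^2 + 2*t + 4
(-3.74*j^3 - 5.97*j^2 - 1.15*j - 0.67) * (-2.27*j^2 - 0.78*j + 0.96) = 8.4898*j^5 + 16.4691*j^4 + 3.6767*j^3 - 3.3133*j^2 - 0.5814*j - 0.6432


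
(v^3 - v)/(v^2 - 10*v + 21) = (v^3 - v)/(v^2 - 10*v + 21)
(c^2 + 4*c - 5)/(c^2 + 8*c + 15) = (c - 1)/(c + 3)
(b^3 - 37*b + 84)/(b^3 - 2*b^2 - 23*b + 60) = (b + 7)/(b + 5)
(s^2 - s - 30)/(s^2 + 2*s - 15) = (s - 6)/(s - 3)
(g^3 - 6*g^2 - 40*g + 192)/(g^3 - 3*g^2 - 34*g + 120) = (g - 8)/(g - 5)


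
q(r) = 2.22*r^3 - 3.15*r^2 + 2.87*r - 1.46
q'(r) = 6.66*r^2 - 6.3*r + 2.87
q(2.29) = 15.25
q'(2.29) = 23.37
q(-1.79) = -29.42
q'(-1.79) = 35.49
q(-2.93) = -92.75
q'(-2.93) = 78.50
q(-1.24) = -14.09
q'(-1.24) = 20.92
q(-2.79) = -82.20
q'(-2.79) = 72.29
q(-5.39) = -456.08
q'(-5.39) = 230.31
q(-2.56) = -66.70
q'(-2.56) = 62.64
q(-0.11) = -1.82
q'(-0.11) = 3.64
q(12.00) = 3415.54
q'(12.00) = 886.31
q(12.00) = 3415.54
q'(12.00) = 886.31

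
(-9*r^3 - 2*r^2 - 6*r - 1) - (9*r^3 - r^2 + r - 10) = -18*r^3 - r^2 - 7*r + 9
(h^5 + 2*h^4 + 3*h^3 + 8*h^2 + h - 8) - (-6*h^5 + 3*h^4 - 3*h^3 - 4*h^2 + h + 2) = 7*h^5 - h^4 + 6*h^3 + 12*h^2 - 10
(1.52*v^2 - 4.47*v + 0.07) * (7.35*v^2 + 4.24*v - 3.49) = 11.172*v^4 - 26.4097*v^3 - 23.7431*v^2 + 15.8971*v - 0.2443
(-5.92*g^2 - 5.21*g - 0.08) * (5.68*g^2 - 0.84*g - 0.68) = -33.6256*g^4 - 24.62*g^3 + 7.9476*g^2 + 3.61*g + 0.0544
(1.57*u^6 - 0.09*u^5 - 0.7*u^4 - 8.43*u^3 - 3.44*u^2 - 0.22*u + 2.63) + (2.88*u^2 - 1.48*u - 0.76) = 1.57*u^6 - 0.09*u^5 - 0.7*u^4 - 8.43*u^3 - 0.56*u^2 - 1.7*u + 1.87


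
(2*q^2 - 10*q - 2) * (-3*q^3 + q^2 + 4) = -6*q^5 + 32*q^4 - 4*q^3 + 6*q^2 - 40*q - 8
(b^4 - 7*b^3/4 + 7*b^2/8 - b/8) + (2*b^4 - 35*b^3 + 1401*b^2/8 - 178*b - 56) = 3*b^4 - 147*b^3/4 + 176*b^2 - 1425*b/8 - 56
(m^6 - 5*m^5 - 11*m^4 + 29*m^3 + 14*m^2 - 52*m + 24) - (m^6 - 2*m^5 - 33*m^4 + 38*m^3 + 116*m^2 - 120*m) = -3*m^5 + 22*m^4 - 9*m^3 - 102*m^2 + 68*m + 24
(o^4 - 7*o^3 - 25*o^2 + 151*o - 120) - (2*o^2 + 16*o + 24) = o^4 - 7*o^3 - 27*o^2 + 135*o - 144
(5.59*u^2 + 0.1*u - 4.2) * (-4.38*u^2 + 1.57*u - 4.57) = -24.4842*u^4 + 8.3383*u^3 - 6.9933*u^2 - 7.051*u + 19.194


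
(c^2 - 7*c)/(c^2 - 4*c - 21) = c/(c + 3)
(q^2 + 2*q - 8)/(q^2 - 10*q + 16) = (q + 4)/(q - 8)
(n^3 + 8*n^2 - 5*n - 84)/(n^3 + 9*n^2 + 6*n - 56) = (n - 3)/(n - 2)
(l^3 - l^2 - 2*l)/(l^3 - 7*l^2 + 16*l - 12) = l*(l + 1)/(l^2 - 5*l + 6)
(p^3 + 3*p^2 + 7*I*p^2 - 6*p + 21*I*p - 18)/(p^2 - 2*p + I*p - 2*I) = (p^2 + p*(3 + 6*I) + 18*I)/(p - 2)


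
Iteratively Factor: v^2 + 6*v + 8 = (v + 2)*(v + 4)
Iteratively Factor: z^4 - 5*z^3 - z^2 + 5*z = (z + 1)*(z^3 - 6*z^2 + 5*z) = z*(z + 1)*(z^2 - 6*z + 5) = z*(z - 5)*(z + 1)*(z - 1)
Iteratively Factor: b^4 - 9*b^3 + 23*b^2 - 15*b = (b - 1)*(b^3 - 8*b^2 + 15*b) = b*(b - 1)*(b^2 - 8*b + 15) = b*(b - 3)*(b - 1)*(b - 5)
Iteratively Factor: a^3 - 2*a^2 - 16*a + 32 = (a + 4)*(a^2 - 6*a + 8) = (a - 2)*(a + 4)*(a - 4)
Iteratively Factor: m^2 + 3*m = (m + 3)*(m)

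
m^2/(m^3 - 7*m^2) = 1/(m - 7)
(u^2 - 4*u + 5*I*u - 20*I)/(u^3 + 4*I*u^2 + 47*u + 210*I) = (u - 4)/(u^2 - I*u + 42)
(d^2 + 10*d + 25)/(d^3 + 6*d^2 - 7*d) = (d^2 + 10*d + 25)/(d*(d^2 + 6*d - 7))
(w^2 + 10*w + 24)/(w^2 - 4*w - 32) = (w + 6)/(w - 8)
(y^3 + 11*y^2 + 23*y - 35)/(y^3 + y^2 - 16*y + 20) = (y^2 + 6*y - 7)/(y^2 - 4*y + 4)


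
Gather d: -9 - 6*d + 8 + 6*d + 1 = 0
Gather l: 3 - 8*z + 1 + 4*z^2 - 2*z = 4*z^2 - 10*z + 4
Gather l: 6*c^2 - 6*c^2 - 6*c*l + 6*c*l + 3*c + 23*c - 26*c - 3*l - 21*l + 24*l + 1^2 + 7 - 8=0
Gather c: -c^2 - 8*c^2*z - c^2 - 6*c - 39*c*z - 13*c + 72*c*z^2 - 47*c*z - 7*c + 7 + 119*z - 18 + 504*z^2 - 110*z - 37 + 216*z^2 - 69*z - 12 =c^2*(-8*z - 2) + c*(72*z^2 - 86*z - 26) + 720*z^2 - 60*z - 60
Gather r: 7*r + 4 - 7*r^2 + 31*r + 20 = -7*r^2 + 38*r + 24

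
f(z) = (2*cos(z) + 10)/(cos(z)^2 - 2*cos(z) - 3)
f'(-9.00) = 104.25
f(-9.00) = -23.53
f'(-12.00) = 0.15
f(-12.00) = -2.94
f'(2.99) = -2296.40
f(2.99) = -175.40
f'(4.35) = 4.16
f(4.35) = -4.29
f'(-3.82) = -25.42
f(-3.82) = -10.09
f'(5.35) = 0.08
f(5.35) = -2.92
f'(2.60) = -50.20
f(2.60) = -15.01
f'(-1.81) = 2.97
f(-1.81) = -3.86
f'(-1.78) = 2.74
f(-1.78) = -3.77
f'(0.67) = 0.12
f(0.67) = -2.93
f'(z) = (2*sin(z)*cos(z) - 2*sin(z))*(2*cos(z) + 10)/(cos(z)^2 - 2*cos(z) - 3)^2 - 2*sin(z)/(cos(z)^2 - 2*cos(z) - 3) = 2*(cos(z)^2 + 10*cos(z) - 7)*sin(z)/(sin(z)^2 + 2*cos(z) + 2)^2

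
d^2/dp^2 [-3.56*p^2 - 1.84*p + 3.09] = -7.12000000000000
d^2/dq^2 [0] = 0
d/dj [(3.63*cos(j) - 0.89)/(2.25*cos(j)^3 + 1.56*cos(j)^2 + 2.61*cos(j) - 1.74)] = (16.335*cos(j)^3 - 0.3447*cos(j)^2 - 2.7768*cos(j) + 3.9933)*sin(j)/(5.0625*cos(j)^6 + 7.02*cos(j)^5 + 14.1786*cos(j)^4 + 0.3132*cos(j)^3 + 1.3833*cos(j)^2 - 9.0828*cos(j) + 3.0276)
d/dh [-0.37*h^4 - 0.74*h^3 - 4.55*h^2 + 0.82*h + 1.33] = -1.48*h^3 - 2.22*h^2 - 9.1*h + 0.82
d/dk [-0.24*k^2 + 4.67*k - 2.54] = 4.67 - 0.48*k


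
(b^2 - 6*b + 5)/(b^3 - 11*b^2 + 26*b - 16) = (b - 5)/(b^2 - 10*b + 16)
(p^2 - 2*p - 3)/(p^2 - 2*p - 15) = (-p^2 + 2*p + 3)/(-p^2 + 2*p + 15)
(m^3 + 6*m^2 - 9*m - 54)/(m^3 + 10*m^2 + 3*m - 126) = (m + 3)/(m + 7)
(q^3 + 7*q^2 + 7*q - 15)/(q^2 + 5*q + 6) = (q^2 + 4*q - 5)/(q + 2)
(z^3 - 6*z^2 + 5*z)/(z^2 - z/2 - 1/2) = 2*z*(z - 5)/(2*z + 1)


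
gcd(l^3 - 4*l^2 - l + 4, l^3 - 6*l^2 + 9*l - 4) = l^2 - 5*l + 4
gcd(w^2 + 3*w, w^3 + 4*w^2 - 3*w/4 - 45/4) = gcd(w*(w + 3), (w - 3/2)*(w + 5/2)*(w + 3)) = w + 3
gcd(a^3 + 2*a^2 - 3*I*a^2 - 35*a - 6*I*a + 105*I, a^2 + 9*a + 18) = 1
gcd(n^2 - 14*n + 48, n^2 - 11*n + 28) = 1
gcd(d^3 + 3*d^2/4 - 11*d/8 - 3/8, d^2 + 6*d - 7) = d - 1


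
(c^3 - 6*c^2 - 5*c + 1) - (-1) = c^3 - 6*c^2 - 5*c + 2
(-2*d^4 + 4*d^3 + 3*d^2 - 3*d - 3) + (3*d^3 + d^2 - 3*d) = -2*d^4 + 7*d^3 + 4*d^2 - 6*d - 3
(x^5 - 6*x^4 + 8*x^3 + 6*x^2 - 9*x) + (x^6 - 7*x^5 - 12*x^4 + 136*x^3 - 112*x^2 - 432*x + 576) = x^6 - 6*x^5 - 18*x^4 + 144*x^3 - 106*x^2 - 441*x + 576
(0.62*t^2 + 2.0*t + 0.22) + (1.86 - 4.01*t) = 0.62*t^2 - 2.01*t + 2.08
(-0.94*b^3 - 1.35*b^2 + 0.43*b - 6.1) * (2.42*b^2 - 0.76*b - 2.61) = -2.2748*b^5 - 2.5526*b^4 + 4.52*b^3 - 11.5653*b^2 + 3.5137*b + 15.921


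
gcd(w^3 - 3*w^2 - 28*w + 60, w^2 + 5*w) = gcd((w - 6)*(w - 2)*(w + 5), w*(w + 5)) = w + 5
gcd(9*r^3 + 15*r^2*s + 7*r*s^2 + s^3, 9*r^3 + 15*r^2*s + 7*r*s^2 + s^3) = 9*r^3 + 15*r^2*s + 7*r*s^2 + s^3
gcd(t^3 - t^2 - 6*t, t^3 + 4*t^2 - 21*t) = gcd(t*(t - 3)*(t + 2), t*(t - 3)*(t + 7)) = t^2 - 3*t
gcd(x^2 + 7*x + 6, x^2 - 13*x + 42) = 1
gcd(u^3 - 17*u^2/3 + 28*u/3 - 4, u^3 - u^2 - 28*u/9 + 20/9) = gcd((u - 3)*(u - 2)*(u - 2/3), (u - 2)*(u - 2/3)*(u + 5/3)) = u^2 - 8*u/3 + 4/3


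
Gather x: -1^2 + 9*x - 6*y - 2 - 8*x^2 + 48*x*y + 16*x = -8*x^2 + x*(48*y + 25) - 6*y - 3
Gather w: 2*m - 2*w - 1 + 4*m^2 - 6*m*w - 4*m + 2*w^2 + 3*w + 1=4*m^2 - 2*m + 2*w^2 + w*(1 - 6*m)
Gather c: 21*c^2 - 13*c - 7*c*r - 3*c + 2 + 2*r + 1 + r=21*c^2 + c*(-7*r - 16) + 3*r + 3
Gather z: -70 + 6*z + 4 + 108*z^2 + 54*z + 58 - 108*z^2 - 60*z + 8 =0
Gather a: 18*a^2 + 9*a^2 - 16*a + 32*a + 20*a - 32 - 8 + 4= 27*a^2 + 36*a - 36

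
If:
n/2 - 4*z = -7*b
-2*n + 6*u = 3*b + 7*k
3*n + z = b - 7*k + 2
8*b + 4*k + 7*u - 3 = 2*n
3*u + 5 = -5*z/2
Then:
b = -10238/8565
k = 12328/8565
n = -19676/8565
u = 541/1713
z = -6792/2855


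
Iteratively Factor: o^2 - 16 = (o + 4)*(o - 4)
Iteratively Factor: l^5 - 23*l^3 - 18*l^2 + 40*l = (l - 5)*(l^4 + 5*l^3 + 2*l^2 - 8*l) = (l - 5)*(l + 4)*(l^3 + l^2 - 2*l) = (l - 5)*(l + 2)*(l + 4)*(l^2 - l) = l*(l - 5)*(l + 2)*(l + 4)*(l - 1)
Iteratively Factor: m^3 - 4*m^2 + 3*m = (m - 3)*(m^2 - m) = m*(m - 3)*(m - 1)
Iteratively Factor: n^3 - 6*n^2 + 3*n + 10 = (n + 1)*(n^2 - 7*n + 10) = (n - 5)*(n + 1)*(n - 2)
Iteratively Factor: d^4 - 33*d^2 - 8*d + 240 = (d + 4)*(d^3 - 4*d^2 - 17*d + 60) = (d - 3)*(d + 4)*(d^2 - d - 20) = (d - 5)*(d - 3)*(d + 4)*(d + 4)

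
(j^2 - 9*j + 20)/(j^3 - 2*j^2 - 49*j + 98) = (j^2 - 9*j + 20)/(j^3 - 2*j^2 - 49*j + 98)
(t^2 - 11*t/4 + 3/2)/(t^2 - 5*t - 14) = (-4*t^2 + 11*t - 6)/(4*(-t^2 + 5*t + 14))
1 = 1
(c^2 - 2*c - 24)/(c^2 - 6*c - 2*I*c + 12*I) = (c + 4)/(c - 2*I)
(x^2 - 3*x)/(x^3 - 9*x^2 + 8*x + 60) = x*(x - 3)/(x^3 - 9*x^2 + 8*x + 60)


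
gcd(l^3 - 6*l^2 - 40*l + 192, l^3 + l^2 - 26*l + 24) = l^2 + 2*l - 24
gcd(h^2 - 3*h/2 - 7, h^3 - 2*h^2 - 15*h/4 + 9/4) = 1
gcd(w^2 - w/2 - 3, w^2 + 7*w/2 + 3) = w + 3/2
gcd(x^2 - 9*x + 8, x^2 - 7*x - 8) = x - 8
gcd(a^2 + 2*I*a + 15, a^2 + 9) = a - 3*I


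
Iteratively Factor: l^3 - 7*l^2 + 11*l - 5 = (l - 1)*(l^2 - 6*l + 5) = (l - 5)*(l - 1)*(l - 1)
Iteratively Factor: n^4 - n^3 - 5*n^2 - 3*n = (n + 1)*(n^3 - 2*n^2 - 3*n) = (n - 3)*(n + 1)*(n^2 + n) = n*(n - 3)*(n + 1)*(n + 1)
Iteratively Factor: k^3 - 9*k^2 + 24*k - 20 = (k - 5)*(k^2 - 4*k + 4) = (k - 5)*(k - 2)*(k - 2)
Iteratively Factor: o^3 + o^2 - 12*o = (o + 4)*(o^2 - 3*o) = o*(o + 4)*(o - 3)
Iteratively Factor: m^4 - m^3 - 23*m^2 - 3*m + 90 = (m + 3)*(m^3 - 4*m^2 - 11*m + 30) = (m + 3)^2*(m^2 - 7*m + 10) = (m - 5)*(m + 3)^2*(m - 2)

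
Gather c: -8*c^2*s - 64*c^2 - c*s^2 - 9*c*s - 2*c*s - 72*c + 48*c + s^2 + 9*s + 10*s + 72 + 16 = c^2*(-8*s - 64) + c*(-s^2 - 11*s - 24) + s^2 + 19*s + 88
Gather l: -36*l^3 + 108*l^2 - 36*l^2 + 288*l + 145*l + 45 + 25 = -36*l^3 + 72*l^2 + 433*l + 70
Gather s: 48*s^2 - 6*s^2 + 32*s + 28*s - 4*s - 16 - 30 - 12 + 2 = 42*s^2 + 56*s - 56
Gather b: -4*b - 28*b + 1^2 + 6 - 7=-32*b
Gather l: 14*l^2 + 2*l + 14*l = 14*l^2 + 16*l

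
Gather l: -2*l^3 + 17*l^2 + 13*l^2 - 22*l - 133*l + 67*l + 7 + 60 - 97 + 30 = -2*l^3 + 30*l^2 - 88*l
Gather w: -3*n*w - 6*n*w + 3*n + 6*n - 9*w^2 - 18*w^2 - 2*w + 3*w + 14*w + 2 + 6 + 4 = 9*n - 27*w^2 + w*(15 - 9*n) + 12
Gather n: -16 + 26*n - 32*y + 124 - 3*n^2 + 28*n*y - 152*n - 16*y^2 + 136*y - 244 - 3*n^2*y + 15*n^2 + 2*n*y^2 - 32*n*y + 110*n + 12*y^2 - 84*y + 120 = n^2*(12 - 3*y) + n*(2*y^2 - 4*y - 16) - 4*y^2 + 20*y - 16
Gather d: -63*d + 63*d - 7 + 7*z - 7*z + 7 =0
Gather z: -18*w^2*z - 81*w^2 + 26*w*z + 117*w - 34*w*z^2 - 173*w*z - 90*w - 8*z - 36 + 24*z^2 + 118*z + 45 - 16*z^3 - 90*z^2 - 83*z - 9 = -81*w^2 + 27*w - 16*z^3 + z^2*(-34*w - 66) + z*(-18*w^2 - 147*w + 27)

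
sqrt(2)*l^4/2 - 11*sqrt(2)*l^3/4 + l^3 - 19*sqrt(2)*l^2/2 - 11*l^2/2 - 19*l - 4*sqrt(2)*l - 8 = (l - 8)*(l + 1/2)*(l + 2)*(sqrt(2)*l/2 + 1)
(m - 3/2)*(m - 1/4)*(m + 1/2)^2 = m^4 - 3*m^3/4 - 9*m^2/8 - m/16 + 3/32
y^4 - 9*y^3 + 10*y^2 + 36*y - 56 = (y - 7)*(y - 2)^2*(y + 2)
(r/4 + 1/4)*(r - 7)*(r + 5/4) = r^3/4 - 19*r^2/16 - 29*r/8 - 35/16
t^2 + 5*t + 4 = (t + 1)*(t + 4)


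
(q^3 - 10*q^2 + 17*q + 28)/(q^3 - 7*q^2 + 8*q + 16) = (q - 7)/(q - 4)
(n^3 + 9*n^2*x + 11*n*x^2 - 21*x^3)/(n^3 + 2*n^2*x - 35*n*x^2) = (-n^2 - 2*n*x + 3*x^2)/(n*(-n + 5*x))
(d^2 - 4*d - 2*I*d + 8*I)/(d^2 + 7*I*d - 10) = (d^2 - 4*d - 2*I*d + 8*I)/(d^2 + 7*I*d - 10)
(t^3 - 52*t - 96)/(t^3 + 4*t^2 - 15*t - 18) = (t^2 - 6*t - 16)/(t^2 - 2*t - 3)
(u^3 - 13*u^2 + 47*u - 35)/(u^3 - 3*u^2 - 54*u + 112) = (u^3 - 13*u^2 + 47*u - 35)/(u^3 - 3*u^2 - 54*u + 112)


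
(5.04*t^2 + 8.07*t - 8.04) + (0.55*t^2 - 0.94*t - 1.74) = 5.59*t^2 + 7.13*t - 9.78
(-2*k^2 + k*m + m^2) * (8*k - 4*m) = -16*k^3 + 16*k^2*m + 4*k*m^2 - 4*m^3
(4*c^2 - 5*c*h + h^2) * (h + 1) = 4*c^2*h + 4*c^2 - 5*c*h^2 - 5*c*h + h^3 + h^2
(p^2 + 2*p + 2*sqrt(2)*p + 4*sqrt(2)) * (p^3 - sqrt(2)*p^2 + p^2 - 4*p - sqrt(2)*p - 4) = p^5 + sqrt(2)*p^4 + 3*p^4 - 6*p^3 + 3*sqrt(2)*p^3 - 24*p^2 - 6*sqrt(2)*p^2 - 24*sqrt(2)*p - 16*p - 16*sqrt(2)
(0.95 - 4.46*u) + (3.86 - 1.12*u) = 4.81 - 5.58*u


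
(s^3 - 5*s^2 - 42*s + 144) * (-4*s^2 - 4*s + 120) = -4*s^5 + 16*s^4 + 308*s^3 - 1008*s^2 - 5616*s + 17280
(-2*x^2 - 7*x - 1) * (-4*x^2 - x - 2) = 8*x^4 + 30*x^3 + 15*x^2 + 15*x + 2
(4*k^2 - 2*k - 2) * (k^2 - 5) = 4*k^4 - 2*k^3 - 22*k^2 + 10*k + 10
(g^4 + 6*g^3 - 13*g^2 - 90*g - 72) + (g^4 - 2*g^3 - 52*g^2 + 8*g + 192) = 2*g^4 + 4*g^3 - 65*g^2 - 82*g + 120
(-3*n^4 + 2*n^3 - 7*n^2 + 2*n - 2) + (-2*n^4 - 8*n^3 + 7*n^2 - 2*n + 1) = -5*n^4 - 6*n^3 - 1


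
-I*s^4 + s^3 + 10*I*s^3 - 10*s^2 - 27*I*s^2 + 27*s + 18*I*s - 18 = (s - 6)*(s - 3)*(s - 1)*(-I*s + 1)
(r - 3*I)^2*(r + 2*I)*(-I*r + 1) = -I*r^4 - 3*r^3 - 7*I*r^2 - 15*r - 18*I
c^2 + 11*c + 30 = (c + 5)*(c + 6)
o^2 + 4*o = o*(o + 4)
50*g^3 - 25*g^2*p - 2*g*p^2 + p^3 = (-5*g + p)*(-2*g + p)*(5*g + p)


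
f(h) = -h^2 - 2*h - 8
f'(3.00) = -8.00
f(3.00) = -23.00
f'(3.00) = -8.00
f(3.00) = -23.00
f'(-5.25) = 8.50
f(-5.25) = -25.06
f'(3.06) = -8.12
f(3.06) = -23.48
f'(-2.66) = 3.32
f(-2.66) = -9.76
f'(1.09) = -4.18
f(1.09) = -11.37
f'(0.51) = -3.02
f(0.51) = -9.28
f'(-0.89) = -0.22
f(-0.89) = -7.01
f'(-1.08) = 0.16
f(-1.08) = -7.01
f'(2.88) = -7.76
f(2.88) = -22.05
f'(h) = -2*h - 2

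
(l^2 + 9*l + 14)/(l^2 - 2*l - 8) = (l + 7)/(l - 4)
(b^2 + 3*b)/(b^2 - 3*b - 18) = b/(b - 6)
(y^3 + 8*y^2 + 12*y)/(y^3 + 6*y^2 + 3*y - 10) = y*(y + 6)/(y^2 + 4*y - 5)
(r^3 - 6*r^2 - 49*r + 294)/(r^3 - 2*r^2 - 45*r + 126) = (r - 7)/(r - 3)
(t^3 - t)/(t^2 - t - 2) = t*(t - 1)/(t - 2)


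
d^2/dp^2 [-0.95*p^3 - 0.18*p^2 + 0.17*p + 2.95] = -5.7*p - 0.36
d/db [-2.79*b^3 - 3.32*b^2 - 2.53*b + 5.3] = -8.37*b^2 - 6.64*b - 2.53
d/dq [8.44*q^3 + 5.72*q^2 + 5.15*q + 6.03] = 25.32*q^2 + 11.44*q + 5.15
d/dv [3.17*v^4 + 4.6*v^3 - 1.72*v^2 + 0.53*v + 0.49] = 12.68*v^3 + 13.8*v^2 - 3.44*v + 0.53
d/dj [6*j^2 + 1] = 12*j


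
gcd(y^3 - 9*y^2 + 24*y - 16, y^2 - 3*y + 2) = y - 1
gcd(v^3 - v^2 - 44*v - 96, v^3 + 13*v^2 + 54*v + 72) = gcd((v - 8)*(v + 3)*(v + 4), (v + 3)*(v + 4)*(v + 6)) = v^2 + 7*v + 12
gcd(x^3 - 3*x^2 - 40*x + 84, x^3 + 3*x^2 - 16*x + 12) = x^2 + 4*x - 12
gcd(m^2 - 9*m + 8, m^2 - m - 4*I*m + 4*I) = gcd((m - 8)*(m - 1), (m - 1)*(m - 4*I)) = m - 1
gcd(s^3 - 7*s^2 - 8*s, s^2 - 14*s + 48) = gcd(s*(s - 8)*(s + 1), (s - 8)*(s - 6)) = s - 8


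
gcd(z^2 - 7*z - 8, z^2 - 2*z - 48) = z - 8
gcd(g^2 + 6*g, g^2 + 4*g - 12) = g + 6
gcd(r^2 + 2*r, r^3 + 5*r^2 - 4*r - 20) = r + 2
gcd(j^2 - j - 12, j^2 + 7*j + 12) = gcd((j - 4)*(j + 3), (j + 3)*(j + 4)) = j + 3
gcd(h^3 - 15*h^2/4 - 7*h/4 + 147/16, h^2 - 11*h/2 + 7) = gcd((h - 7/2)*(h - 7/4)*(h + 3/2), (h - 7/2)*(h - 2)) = h - 7/2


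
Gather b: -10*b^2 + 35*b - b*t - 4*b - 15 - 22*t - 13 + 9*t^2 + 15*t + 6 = -10*b^2 + b*(31 - t) + 9*t^2 - 7*t - 22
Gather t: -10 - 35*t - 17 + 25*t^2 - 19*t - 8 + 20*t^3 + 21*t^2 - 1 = 20*t^3 + 46*t^2 - 54*t - 36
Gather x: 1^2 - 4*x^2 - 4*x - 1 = -4*x^2 - 4*x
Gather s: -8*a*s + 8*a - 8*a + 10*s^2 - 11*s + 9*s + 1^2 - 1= 10*s^2 + s*(-8*a - 2)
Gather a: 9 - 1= 8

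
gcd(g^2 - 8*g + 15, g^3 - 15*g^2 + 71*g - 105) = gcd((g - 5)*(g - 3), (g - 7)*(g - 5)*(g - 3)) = g^2 - 8*g + 15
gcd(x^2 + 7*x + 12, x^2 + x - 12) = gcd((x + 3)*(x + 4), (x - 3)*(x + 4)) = x + 4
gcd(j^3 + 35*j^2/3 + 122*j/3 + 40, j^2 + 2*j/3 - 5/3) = j + 5/3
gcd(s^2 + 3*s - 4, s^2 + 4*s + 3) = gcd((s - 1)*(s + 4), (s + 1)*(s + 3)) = 1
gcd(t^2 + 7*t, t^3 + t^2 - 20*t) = t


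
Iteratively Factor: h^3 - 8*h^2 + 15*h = (h)*(h^2 - 8*h + 15) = h*(h - 5)*(h - 3)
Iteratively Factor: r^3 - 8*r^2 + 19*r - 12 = (r - 3)*(r^2 - 5*r + 4) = (r - 3)*(r - 1)*(r - 4)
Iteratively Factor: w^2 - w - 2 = (w + 1)*(w - 2)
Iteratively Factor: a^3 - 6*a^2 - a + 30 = (a + 2)*(a^2 - 8*a + 15) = (a - 3)*(a + 2)*(a - 5)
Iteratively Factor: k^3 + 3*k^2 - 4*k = (k)*(k^2 + 3*k - 4) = k*(k - 1)*(k + 4)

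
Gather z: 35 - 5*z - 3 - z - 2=30 - 6*z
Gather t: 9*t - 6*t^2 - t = -6*t^2 + 8*t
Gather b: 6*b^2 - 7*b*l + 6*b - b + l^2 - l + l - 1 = 6*b^2 + b*(5 - 7*l) + l^2 - 1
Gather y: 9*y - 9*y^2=-9*y^2 + 9*y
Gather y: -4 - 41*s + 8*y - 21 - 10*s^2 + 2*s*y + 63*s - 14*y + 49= -10*s^2 + 22*s + y*(2*s - 6) + 24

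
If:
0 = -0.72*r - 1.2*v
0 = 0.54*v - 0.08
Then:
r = -0.25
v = 0.15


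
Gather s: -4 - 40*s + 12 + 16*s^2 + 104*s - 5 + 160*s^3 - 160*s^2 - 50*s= 160*s^3 - 144*s^2 + 14*s + 3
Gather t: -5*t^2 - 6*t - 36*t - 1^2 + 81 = -5*t^2 - 42*t + 80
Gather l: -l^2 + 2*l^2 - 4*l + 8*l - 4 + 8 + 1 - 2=l^2 + 4*l + 3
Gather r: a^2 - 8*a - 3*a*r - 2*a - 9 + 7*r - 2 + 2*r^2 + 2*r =a^2 - 10*a + 2*r^2 + r*(9 - 3*a) - 11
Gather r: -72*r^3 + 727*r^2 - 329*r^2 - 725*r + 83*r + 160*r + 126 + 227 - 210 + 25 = -72*r^3 + 398*r^2 - 482*r + 168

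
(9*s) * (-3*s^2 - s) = -27*s^3 - 9*s^2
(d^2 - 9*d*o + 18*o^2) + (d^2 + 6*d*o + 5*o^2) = 2*d^2 - 3*d*o + 23*o^2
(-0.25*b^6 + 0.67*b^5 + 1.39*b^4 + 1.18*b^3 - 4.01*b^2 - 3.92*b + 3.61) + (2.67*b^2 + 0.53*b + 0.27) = -0.25*b^6 + 0.67*b^5 + 1.39*b^4 + 1.18*b^3 - 1.34*b^2 - 3.39*b + 3.88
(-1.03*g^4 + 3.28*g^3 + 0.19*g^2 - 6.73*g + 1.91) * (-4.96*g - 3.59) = 5.1088*g^5 - 12.5711*g^4 - 12.7176*g^3 + 32.6987*g^2 + 14.6871*g - 6.8569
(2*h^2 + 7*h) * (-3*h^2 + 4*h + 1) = -6*h^4 - 13*h^3 + 30*h^2 + 7*h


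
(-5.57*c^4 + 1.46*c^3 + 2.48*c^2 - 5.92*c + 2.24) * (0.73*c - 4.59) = -4.0661*c^5 + 26.6321*c^4 - 4.891*c^3 - 15.7048*c^2 + 28.808*c - 10.2816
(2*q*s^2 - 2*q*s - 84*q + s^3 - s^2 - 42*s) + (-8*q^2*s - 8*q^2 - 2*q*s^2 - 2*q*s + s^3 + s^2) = -8*q^2*s - 8*q^2 - 4*q*s - 84*q + 2*s^3 - 42*s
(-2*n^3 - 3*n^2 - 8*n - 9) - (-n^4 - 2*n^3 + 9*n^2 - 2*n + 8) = n^4 - 12*n^2 - 6*n - 17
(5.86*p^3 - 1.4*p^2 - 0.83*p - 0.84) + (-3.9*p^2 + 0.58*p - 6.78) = 5.86*p^3 - 5.3*p^2 - 0.25*p - 7.62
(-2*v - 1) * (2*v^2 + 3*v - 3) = -4*v^3 - 8*v^2 + 3*v + 3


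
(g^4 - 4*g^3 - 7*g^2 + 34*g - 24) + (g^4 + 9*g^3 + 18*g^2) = 2*g^4 + 5*g^3 + 11*g^2 + 34*g - 24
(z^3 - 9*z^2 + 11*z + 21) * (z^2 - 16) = z^5 - 9*z^4 - 5*z^3 + 165*z^2 - 176*z - 336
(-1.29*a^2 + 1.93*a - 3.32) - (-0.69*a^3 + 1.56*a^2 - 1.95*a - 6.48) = 0.69*a^3 - 2.85*a^2 + 3.88*a + 3.16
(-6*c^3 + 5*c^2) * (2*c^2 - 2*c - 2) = -12*c^5 + 22*c^4 + 2*c^3 - 10*c^2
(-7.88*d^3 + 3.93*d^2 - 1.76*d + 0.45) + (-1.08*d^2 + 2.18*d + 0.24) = -7.88*d^3 + 2.85*d^2 + 0.42*d + 0.69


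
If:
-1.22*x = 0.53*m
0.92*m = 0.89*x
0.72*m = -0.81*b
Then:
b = 0.00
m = 0.00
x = 0.00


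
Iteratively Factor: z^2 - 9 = (z + 3)*(z - 3)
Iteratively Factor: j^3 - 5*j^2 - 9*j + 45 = (j + 3)*(j^2 - 8*j + 15) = (j - 5)*(j + 3)*(j - 3)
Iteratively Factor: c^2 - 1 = (c - 1)*(c + 1)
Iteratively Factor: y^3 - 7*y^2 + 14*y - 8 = (y - 2)*(y^2 - 5*y + 4) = (y - 2)*(y - 1)*(y - 4)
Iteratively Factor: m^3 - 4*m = (m + 2)*(m^2 - 2*m) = (m - 2)*(m + 2)*(m)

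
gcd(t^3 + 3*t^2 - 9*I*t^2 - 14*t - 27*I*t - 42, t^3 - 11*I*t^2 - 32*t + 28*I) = t^2 - 9*I*t - 14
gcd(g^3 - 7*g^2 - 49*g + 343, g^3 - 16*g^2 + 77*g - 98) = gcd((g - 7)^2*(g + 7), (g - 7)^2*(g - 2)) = g^2 - 14*g + 49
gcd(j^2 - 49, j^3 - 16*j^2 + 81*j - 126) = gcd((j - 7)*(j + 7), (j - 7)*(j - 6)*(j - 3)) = j - 7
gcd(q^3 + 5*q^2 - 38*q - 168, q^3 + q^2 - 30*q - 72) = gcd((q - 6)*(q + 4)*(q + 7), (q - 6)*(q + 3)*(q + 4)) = q^2 - 2*q - 24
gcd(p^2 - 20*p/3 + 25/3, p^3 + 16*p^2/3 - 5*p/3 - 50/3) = p - 5/3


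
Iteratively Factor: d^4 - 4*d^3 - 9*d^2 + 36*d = (d - 3)*(d^3 - d^2 - 12*d) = (d - 4)*(d - 3)*(d^2 + 3*d) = (d - 4)*(d - 3)*(d + 3)*(d)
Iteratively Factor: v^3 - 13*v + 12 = (v + 4)*(v^2 - 4*v + 3) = (v - 1)*(v + 4)*(v - 3)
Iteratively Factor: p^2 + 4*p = (p + 4)*(p)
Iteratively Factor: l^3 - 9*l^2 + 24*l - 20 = (l - 2)*(l^2 - 7*l + 10) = (l - 5)*(l - 2)*(l - 2)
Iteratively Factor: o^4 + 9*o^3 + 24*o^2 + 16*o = (o)*(o^3 + 9*o^2 + 24*o + 16) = o*(o + 4)*(o^2 + 5*o + 4) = o*(o + 4)^2*(o + 1)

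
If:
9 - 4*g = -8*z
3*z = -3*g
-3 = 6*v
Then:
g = 3/4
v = -1/2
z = -3/4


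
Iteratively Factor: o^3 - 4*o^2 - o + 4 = (o - 1)*(o^2 - 3*o - 4) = (o - 1)*(o + 1)*(o - 4)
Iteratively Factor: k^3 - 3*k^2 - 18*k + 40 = (k + 4)*(k^2 - 7*k + 10) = (k - 2)*(k + 4)*(k - 5)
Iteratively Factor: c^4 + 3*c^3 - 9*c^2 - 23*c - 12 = (c - 3)*(c^3 + 6*c^2 + 9*c + 4) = (c - 3)*(c + 1)*(c^2 + 5*c + 4) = (c - 3)*(c + 1)^2*(c + 4)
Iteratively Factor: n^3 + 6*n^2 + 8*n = (n + 4)*(n^2 + 2*n) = (n + 2)*(n + 4)*(n)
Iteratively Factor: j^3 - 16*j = (j)*(j^2 - 16) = j*(j + 4)*(j - 4)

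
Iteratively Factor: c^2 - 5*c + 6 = (c - 2)*(c - 3)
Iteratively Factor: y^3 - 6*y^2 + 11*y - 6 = (y - 3)*(y^2 - 3*y + 2) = (y - 3)*(y - 2)*(y - 1)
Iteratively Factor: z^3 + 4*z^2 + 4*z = (z + 2)*(z^2 + 2*z) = (z + 2)^2*(z)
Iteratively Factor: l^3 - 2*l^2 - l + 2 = (l - 2)*(l^2 - 1) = (l - 2)*(l + 1)*(l - 1)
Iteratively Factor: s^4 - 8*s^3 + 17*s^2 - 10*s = (s - 2)*(s^3 - 6*s^2 + 5*s) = (s - 5)*(s - 2)*(s^2 - s) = (s - 5)*(s - 2)*(s - 1)*(s)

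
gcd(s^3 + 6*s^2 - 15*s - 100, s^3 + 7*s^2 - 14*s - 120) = s^2 + s - 20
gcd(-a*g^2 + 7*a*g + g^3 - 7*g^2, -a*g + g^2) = a*g - g^2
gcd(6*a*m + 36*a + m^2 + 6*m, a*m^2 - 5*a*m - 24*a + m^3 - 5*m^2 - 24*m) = 1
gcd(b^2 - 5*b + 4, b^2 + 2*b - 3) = b - 1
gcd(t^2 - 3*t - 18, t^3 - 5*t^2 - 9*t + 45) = t + 3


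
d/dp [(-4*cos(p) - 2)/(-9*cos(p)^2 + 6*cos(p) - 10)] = 4*(9*cos(p)^2 + 9*cos(p) - 13)*sin(p)/(9*sin(p)^2 + 6*cos(p) - 19)^2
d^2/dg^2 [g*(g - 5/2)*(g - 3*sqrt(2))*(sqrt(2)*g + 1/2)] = 12*sqrt(2)*g^2 - 33*g - 15*sqrt(2)*g - 3*sqrt(2) + 55/2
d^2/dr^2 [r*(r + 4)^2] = 6*r + 16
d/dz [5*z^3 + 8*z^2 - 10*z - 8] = 15*z^2 + 16*z - 10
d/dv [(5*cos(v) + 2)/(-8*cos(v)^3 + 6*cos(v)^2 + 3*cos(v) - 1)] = (-80*cos(v)^3 - 18*cos(v)^2 + 24*cos(v) + 11)*sin(v)/((cos(v) - 1)^2*(2*cos(v) + 1)^2*(4*cos(v) - 1)^2)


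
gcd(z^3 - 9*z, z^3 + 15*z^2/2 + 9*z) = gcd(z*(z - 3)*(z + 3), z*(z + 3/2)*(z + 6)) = z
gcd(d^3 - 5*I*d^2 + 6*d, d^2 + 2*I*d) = d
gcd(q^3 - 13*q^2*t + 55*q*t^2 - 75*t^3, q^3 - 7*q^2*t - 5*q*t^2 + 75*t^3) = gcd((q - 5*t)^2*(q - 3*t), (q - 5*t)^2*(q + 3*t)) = q^2 - 10*q*t + 25*t^2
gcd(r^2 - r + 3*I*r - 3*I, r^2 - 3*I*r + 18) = r + 3*I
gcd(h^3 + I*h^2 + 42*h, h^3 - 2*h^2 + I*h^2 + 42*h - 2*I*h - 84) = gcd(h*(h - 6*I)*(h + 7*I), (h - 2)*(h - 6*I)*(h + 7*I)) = h^2 + I*h + 42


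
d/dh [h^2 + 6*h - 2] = 2*h + 6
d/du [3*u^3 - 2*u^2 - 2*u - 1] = 9*u^2 - 4*u - 2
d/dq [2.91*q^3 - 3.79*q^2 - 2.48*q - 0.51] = 8.73*q^2 - 7.58*q - 2.48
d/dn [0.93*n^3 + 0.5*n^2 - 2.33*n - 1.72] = 2.79*n^2 + 1.0*n - 2.33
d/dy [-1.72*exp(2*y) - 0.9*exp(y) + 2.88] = (-3.44*exp(y) - 0.9)*exp(y)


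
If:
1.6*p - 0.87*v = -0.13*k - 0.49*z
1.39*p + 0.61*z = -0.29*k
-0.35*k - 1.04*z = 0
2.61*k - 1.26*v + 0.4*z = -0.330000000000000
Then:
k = -0.12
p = 0.01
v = 0.02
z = 0.04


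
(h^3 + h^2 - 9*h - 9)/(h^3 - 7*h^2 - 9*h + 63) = (h + 1)/(h - 7)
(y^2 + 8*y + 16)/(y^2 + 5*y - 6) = (y^2 + 8*y + 16)/(y^2 + 5*y - 6)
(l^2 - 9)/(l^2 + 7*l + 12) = (l - 3)/(l + 4)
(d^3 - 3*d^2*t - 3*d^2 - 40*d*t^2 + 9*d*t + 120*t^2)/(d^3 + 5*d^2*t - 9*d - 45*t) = (d - 8*t)/(d + 3)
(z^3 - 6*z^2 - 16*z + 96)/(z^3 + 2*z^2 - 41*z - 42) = (z^2 - 16)/(z^2 + 8*z + 7)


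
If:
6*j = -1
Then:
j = -1/6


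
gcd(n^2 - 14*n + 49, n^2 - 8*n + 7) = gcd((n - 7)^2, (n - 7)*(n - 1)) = n - 7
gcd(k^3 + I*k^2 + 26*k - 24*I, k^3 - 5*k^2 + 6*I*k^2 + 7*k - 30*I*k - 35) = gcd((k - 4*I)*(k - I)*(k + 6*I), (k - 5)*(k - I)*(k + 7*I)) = k - I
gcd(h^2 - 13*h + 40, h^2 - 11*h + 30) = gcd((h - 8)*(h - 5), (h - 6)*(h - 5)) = h - 5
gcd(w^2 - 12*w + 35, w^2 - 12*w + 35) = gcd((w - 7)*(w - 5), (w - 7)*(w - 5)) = w^2 - 12*w + 35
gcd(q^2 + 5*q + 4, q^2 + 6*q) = 1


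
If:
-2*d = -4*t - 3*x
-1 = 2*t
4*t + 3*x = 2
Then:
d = 1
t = -1/2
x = 4/3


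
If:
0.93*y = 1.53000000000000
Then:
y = 1.65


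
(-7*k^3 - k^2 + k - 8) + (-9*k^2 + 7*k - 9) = -7*k^3 - 10*k^2 + 8*k - 17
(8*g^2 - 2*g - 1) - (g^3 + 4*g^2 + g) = -g^3 + 4*g^2 - 3*g - 1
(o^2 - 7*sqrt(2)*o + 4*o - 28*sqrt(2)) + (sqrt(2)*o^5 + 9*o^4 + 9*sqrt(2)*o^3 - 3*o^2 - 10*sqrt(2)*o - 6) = sqrt(2)*o^5 + 9*o^4 + 9*sqrt(2)*o^3 - 2*o^2 - 17*sqrt(2)*o + 4*o - 28*sqrt(2) - 6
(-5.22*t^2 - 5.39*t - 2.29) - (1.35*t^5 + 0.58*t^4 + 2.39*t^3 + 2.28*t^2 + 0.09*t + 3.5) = -1.35*t^5 - 0.58*t^4 - 2.39*t^3 - 7.5*t^2 - 5.48*t - 5.79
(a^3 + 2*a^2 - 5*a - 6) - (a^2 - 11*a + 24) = a^3 + a^2 + 6*a - 30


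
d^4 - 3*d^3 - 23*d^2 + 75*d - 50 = (d - 5)*(d - 2)*(d - 1)*(d + 5)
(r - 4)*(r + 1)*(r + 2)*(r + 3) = r^4 + 2*r^3 - 13*r^2 - 38*r - 24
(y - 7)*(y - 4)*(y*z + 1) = y^3*z - 11*y^2*z + y^2 + 28*y*z - 11*y + 28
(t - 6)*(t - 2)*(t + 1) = t^3 - 7*t^2 + 4*t + 12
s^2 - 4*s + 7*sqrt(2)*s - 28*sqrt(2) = (s - 4)*(s + 7*sqrt(2))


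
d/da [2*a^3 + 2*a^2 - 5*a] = 6*a^2 + 4*a - 5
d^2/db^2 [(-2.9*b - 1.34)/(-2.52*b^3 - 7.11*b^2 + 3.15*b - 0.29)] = (110.49696*b^5 + 413.873712*b^4 + 723.387348*b^3 + 317.185524*b^2 - 221.820552*b + 26.364708)/(16.003008*b^9 + 135.454032*b^8 + 322.162596*b^7 + 26.3151990000001*b^6 - 371.527317*b^5 + 241.815132*b^4 - 69.589989*b^3 + 10.426428*b^2 - 0.794745*b + 0.024389)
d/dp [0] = 0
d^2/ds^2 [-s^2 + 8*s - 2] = -2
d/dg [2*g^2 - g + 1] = 4*g - 1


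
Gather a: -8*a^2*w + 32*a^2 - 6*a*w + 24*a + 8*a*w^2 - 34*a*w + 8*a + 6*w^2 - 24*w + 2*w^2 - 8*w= a^2*(32 - 8*w) + a*(8*w^2 - 40*w + 32) + 8*w^2 - 32*w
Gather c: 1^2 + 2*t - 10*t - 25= -8*t - 24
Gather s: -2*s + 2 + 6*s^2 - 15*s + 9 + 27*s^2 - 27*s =33*s^2 - 44*s + 11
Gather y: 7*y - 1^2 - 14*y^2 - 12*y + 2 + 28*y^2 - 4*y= 14*y^2 - 9*y + 1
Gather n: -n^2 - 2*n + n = -n^2 - n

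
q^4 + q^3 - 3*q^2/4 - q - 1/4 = (q - 1)*(q + 1/2)^2*(q + 1)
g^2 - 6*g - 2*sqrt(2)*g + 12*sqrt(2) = (g - 6)*(g - 2*sqrt(2))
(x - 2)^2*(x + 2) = x^3 - 2*x^2 - 4*x + 8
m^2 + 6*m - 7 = (m - 1)*(m + 7)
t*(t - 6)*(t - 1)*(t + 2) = t^4 - 5*t^3 - 8*t^2 + 12*t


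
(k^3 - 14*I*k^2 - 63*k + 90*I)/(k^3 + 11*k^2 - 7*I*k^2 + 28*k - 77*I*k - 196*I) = (k^3 - 14*I*k^2 - 63*k + 90*I)/(k^3 + k^2*(11 - 7*I) + k*(28 - 77*I) - 196*I)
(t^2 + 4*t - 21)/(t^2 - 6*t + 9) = (t + 7)/(t - 3)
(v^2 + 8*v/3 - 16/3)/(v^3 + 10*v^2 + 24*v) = (v - 4/3)/(v*(v + 6))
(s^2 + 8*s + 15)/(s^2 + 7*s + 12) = (s + 5)/(s + 4)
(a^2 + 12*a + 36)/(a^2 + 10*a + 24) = (a + 6)/(a + 4)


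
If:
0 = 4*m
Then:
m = 0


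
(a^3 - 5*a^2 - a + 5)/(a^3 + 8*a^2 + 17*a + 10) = (a^2 - 6*a + 5)/(a^2 + 7*a + 10)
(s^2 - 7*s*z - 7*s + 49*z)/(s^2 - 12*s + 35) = (s - 7*z)/(s - 5)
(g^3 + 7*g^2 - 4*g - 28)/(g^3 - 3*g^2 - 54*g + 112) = (g + 2)/(g - 8)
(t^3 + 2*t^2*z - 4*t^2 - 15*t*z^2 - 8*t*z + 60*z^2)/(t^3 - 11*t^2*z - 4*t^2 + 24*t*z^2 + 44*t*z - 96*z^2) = (-t - 5*z)/(-t + 8*z)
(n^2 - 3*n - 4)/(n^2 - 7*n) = (n^2 - 3*n - 4)/(n*(n - 7))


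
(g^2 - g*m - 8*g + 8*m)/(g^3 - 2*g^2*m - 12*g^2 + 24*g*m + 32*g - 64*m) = (g - m)/(g^2 - 2*g*m - 4*g + 8*m)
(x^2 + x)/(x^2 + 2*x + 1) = x/(x + 1)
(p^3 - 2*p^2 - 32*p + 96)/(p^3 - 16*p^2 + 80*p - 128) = (p + 6)/(p - 8)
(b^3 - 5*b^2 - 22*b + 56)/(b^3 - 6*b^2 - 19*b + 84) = (b - 2)/(b - 3)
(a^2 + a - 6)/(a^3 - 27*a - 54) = (a - 2)/(a^2 - 3*a - 18)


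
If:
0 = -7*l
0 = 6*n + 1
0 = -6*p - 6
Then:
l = 0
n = -1/6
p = -1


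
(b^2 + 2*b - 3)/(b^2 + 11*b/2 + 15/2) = 2*(b - 1)/(2*b + 5)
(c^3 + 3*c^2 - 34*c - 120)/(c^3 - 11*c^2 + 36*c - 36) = (c^2 + 9*c + 20)/(c^2 - 5*c + 6)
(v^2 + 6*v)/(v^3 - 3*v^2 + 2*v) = (v + 6)/(v^2 - 3*v + 2)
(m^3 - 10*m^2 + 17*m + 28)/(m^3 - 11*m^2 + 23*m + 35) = (m - 4)/(m - 5)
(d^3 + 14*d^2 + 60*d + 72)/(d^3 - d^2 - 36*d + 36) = (d^2 + 8*d + 12)/(d^2 - 7*d + 6)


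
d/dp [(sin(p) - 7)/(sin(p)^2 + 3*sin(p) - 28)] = (14*sin(p) + cos(p)^2 - 8)*cos(p)/(sin(p)^2 + 3*sin(p) - 28)^2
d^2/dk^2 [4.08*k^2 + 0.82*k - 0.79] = 8.16000000000000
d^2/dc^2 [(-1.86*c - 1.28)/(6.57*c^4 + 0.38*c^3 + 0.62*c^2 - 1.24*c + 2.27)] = (-963.440568*c^7 - 1179.320256*c^6 - 142.940088*c^5 - 189.616704*c^4 + 588.500776*c^3 + 248.99736*c^2 + 28.235736*c - 10.804368)/(283.593393*c^12 + 49.207986*c^11 + 83.132838*c^10 - 151.231204*c^9 + 283.223373*c^8 + 3.598644*c^7 + 85.254632*c^6 - 107.427648*c^5 + 100.623615*c^4 - 6.503374*c^3 + 20.05545*c^2 - 19.168788*c + 11.697083)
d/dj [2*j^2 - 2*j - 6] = 4*j - 2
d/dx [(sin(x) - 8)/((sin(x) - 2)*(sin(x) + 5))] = (16*sin(x) + cos(x)^2 + 13)*cos(x)/((sin(x) - 2)^2*(sin(x) + 5)^2)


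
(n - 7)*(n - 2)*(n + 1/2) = n^3 - 17*n^2/2 + 19*n/2 + 7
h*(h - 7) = h^2 - 7*h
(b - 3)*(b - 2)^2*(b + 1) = b^4 - 6*b^3 + 9*b^2 + 4*b - 12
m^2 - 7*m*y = m*(m - 7*y)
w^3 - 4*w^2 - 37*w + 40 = (w - 8)*(w - 1)*(w + 5)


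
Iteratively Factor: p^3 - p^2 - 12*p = (p - 4)*(p^2 + 3*p) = p*(p - 4)*(p + 3)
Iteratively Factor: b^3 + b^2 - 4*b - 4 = (b + 1)*(b^2 - 4) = (b + 1)*(b + 2)*(b - 2)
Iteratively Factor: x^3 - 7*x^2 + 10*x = (x - 5)*(x^2 - 2*x) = x*(x - 5)*(x - 2)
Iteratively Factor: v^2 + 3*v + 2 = (v + 2)*(v + 1)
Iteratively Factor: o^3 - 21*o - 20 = (o + 4)*(o^2 - 4*o - 5) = (o - 5)*(o + 4)*(o + 1)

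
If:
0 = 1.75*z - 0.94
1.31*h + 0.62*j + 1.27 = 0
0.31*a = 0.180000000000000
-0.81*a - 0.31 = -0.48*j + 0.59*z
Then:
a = 0.58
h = -2.05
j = 2.29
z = 0.54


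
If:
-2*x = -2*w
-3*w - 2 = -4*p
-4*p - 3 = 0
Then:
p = -3/4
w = -5/3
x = -5/3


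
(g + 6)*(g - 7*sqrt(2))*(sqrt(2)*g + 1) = sqrt(2)*g^3 - 13*g^2 + 6*sqrt(2)*g^2 - 78*g - 7*sqrt(2)*g - 42*sqrt(2)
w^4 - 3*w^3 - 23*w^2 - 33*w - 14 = (w - 7)*(w + 1)^2*(w + 2)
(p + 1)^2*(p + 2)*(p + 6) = p^4 + 10*p^3 + 29*p^2 + 32*p + 12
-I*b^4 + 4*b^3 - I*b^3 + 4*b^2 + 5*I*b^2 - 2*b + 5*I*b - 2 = (b + 1)*(b + I)*(b + 2*I)*(-I*b + 1)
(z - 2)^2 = z^2 - 4*z + 4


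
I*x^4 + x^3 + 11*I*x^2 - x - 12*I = (x + 1)*(x - 4*I)*(x + 3*I)*(I*x - I)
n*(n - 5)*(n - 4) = n^3 - 9*n^2 + 20*n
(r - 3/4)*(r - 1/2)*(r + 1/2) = r^3 - 3*r^2/4 - r/4 + 3/16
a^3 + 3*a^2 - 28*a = a*(a - 4)*(a + 7)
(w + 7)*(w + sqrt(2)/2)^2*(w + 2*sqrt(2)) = w^4 + 3*sqrt(2)*w^3 + 7*w^3 + 9*w^2/2 + 21*sqrt(2)*w^2 + sqrt(2)*w + 63*w/2 + 7*sqrt(2)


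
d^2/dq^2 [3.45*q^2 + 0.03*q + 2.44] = 6.90000000000000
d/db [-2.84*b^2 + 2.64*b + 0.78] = 2.64 - 5.68*b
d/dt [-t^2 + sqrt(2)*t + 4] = -2*t + sqrt(2)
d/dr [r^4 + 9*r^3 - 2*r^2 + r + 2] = 4*r^3 + 27*r^2 - 4*r + 1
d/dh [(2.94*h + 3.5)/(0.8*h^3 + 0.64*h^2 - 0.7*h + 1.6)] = (-4.704*h^3 - 10.2816*h^2 - 4.48*h + 7.154)/(0.64*h^6 + 1.024*h^5 - 0.7104*h^4 + 1.664*h^3 + 2.538*h^2 - 2.24*h + 2.56)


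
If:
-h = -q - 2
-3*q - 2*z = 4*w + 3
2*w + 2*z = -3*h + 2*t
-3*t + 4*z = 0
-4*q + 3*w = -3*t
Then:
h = 25/8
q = 9/8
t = 99/20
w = -69/20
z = 297/80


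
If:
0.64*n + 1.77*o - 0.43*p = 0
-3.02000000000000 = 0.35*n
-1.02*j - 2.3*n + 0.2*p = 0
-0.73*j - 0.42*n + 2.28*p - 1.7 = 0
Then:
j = 20.58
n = -8.63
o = 4.52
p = 5.75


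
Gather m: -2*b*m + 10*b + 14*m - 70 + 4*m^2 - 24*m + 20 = 10*b + 4*m^2 + m*(-2*b - 10) - 50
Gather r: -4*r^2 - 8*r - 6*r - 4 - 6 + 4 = -4*r^2 - 14*r - 6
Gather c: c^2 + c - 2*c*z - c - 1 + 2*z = c^2 - 2*c*z + 2*z - 1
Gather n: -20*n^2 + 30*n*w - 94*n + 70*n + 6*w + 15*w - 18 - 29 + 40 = -20*n^2 + n*(30*w - 24) + 21*w - 7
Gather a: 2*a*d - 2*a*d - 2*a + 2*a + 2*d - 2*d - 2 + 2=0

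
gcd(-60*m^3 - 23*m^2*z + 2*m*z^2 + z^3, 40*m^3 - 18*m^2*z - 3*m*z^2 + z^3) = -20*m^2 - m*z + z^2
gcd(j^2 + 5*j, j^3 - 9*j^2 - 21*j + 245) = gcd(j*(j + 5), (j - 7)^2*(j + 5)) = j + 5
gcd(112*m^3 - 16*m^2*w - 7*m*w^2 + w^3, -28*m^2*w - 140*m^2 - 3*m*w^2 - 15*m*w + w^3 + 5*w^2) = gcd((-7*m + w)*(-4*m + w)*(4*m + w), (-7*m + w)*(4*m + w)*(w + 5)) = -28*m^2 - 3*m*w + w^2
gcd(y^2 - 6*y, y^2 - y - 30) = y - 6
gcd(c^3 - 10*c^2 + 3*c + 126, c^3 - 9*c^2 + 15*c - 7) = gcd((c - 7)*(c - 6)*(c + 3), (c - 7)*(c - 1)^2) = c - 7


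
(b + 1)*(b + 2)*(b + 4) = b^3 + 7*b^2 + 14*b + 8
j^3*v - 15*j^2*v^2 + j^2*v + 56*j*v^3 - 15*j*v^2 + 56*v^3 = (j - 8*v)*(j - 7*v)*(j*v + v)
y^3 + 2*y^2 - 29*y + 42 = (y - 3)*(y - 2)*(y + 7)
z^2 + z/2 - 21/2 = (z - 3)*(z + 7/2)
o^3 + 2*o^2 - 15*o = o*(o - 3)*(o + 5)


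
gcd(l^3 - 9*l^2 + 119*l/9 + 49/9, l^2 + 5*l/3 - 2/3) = 1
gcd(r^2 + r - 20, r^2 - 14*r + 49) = 1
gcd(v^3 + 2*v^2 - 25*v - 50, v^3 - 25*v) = v^2 - 25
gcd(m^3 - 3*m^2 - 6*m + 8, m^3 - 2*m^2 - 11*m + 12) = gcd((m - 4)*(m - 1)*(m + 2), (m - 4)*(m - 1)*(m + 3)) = m^2 - 5*m + 4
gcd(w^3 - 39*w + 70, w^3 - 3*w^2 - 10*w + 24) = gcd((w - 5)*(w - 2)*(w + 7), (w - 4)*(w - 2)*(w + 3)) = w - 2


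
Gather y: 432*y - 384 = 432*y - 384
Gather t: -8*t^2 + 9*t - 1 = -8*t^2 + 9*t - 1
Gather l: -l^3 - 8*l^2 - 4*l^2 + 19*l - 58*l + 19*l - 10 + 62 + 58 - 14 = -l^3 - 12*l^2 - 20*l + 96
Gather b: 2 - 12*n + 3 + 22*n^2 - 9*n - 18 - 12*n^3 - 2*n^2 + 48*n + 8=-12*n^3 + 20*n^2 + 27*n - 5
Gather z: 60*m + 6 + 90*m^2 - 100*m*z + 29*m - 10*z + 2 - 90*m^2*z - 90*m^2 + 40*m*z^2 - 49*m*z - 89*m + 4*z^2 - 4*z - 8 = z^2*(40*m + 4) + z*(-90*m^2 - 149*m - 14)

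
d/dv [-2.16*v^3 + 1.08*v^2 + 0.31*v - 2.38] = -6.48*v^2 + 2.16*v + 0.31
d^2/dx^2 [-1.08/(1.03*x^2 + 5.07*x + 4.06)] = (2.291544*x^2 + 11.279736*x - 1.08*(2.06*x + 5.07)*(4.12*x + 10.14) + 9.032688)/(1.03*x^2 + 5.07*x + 4.06)^3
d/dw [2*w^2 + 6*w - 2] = 4*w + 6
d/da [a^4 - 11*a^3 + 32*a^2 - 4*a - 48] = 4*a^3 - 33*a^2 + 64*a - 4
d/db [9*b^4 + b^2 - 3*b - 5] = 36*b^3 + 2*b - 3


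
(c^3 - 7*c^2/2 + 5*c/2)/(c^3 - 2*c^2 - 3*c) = (-2*c^2 + 7*c - 5)/(2*(-c^2 + 2*c + 3))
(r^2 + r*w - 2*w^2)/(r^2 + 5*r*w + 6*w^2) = (r - w)/(r + 3*w)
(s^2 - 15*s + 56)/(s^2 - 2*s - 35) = (s - 8)/(s + 5)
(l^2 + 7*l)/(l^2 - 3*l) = (l + 7)/(l - 3)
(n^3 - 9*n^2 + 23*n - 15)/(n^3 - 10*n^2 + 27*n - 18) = (n - 5)/(n - 6)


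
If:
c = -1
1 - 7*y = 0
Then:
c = -1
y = 1/7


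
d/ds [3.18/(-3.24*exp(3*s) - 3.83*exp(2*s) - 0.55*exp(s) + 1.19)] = (30.9096*exp(2*s) + 24.3588*exp(s) + 1.749)*exp(s)/(3.24*exp(3*s) + 3.83*exp(2*s) + 0.55*exp(s) - 1.19)^2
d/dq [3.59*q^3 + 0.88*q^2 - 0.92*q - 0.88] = 10.77*q^2 + 1.76*q - 0.92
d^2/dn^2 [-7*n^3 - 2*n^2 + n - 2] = -42*n - 4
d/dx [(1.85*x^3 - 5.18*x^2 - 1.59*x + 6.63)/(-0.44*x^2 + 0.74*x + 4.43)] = (-0.814*x^4 + 2.738*x^3 + 20.0537*x^2 - 40.0604*x - 11.9499)/(0.1936*x^4 - 0.6512*x^3 - 3.3508*x^2 + 6.5564*x + 19.6249)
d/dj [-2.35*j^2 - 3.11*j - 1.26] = -4.7*j - 3.11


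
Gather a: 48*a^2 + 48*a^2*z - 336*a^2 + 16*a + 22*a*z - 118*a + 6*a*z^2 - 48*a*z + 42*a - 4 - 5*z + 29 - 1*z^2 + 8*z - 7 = a^2*(48*z - 288) + a*(6*z^2 - 26*z - 60) - z^2 + 3*z + 18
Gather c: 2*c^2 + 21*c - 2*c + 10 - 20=2*c^2 + 19*c - 10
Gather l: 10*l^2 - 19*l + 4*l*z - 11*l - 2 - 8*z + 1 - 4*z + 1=10*l^2 + l*(4*z - 30) - 12*z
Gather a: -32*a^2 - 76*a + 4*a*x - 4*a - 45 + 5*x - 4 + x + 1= -32*a^2 + a*(4*x - 80) + 6*x - 48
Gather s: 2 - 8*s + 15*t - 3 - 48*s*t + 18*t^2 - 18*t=s*(-48*t - 8) + 18*t^2 - 3*t - 1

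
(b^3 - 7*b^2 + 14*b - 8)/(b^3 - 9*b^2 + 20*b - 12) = (b - 4)/(b - 6)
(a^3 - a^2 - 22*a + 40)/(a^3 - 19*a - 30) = (-a^3 + a^2 + 22*a - 40)/(-a^3 + 19*a + 30)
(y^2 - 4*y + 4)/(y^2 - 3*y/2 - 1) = 2*(y - 2)/(2*y + 1)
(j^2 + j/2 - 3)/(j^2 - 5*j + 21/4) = 2*(j + 2)/(2*j - 7)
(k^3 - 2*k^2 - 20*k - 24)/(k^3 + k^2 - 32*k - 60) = (k + 2)/(k + 5)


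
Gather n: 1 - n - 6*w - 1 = -n - 6*w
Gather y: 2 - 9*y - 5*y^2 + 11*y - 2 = -5*y^2 + 2*y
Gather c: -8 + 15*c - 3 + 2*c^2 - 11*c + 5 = 2*c^2 + 4*c - 6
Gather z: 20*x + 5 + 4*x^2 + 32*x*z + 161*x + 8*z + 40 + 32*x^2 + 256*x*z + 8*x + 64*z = 36*x^2 + 189*x + z*(288*x + 72) + 45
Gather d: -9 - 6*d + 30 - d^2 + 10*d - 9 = -d^2 + 4*d + 12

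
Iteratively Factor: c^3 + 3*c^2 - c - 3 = (c + 1)*(c^2 + 2*c - 3) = (c + 1)*(c + 3)*(c - 1)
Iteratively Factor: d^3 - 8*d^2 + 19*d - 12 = (d - 1)*(d^2 - 7*d + 12) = (d - 3)*(d - 1)*(d - 4)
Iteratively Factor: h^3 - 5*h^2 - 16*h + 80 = (h + 4)*(h^2 - 9*h + 20) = (h - 5)*(h + 4)*(h - 4)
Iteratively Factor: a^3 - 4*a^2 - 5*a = (a - 5)*(a^2 + a) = a*(a - 5)*(a + 1)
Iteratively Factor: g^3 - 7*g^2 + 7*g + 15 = (g - 5)*(g^2 - 2*g - 3) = (g - 5)*(g + 1)*(g - 3)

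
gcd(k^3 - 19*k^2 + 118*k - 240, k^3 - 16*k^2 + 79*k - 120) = k^2 - 13*k + 40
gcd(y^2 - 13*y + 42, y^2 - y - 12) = 1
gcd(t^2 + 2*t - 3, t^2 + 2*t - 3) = t^2 + 2*t - 3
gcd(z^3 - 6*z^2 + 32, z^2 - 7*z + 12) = z - 4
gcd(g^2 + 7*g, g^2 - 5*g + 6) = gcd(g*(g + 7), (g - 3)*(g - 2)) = 1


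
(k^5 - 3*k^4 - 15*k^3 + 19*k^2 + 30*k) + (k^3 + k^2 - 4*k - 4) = k^5 - 3*k^4 - 14*k^3 + 20*k^2 + 26*k - 4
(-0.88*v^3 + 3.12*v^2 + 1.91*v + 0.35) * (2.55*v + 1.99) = -2.244*v^4 + 6.2048*v^3 + 11.0793*v^2 + 4.6934*v + 0.6965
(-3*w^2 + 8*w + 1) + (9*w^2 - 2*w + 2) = 6*w^2 + 6*w + 3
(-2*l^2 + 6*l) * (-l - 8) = 2*l^3 + 10*l^2 - 48*l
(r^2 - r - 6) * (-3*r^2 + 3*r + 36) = -3*r^4 + 6*r^3 + 51*r^2 - 54*r - 216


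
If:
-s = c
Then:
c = -s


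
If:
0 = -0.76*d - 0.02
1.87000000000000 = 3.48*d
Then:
No Solution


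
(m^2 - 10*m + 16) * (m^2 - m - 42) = m^4 - 11*m^3 - 16*m^2 + 404*m - 672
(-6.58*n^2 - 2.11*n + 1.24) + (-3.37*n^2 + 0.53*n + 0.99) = -9.95*n^2 - 1.58*n + 2.23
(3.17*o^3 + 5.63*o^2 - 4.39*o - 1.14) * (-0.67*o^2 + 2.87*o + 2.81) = -2.1239*o^5 + 5.3258*o^4 + 28.0071*o^3 + 3.9848*o^2 - 15.6077*o - 3.2034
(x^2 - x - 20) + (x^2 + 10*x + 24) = 2*x^2 + 9*x + 4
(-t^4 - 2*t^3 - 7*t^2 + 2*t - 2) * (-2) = 2*t^4 + 4*t^3 + 14*t^2 - 4*t + 4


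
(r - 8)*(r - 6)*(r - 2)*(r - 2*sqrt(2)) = r^4 - 16*r^3 - 2*sqrt(2)*r^3 + 32*sqrt(2)*r^2 + 76*r^2 - 152*sqrt(2)*r - 96*r + 192*sqrt(2)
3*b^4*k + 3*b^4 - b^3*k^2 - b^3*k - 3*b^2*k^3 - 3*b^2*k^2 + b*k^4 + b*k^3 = (-3*b + k)*(-b + k)*(b + k)*(b*k + b)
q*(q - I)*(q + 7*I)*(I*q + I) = I*q^4 - 6*q^3 + I*q^3 - 6*q^2 + 7*I*q^2 + 7*I*q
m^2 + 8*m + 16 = (m + 4)^2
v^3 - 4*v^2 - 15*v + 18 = (v - 6)*(v - 1)*(v + 3)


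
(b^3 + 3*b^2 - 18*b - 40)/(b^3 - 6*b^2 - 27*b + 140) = (b + 2)/(b - 7)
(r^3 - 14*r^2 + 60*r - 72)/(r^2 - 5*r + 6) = (r^2 - 12*r + 36)/(r - 3)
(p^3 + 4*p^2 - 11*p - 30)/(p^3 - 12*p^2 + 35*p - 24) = (p^2 + 7*p + 10)/(p^2 - 9*p + 8)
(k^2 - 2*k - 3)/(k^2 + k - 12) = (k + 1)/(k + 4)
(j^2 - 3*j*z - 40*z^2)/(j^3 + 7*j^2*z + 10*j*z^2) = (j - 8*z)/(j*(j + 2*z))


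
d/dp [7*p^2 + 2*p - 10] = 14*p + 2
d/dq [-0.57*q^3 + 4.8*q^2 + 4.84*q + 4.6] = -1.71*q^2 + 9.6*q + 4.84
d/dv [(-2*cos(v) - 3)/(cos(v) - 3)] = -9*sin(v)/(cos(v) - 3)^2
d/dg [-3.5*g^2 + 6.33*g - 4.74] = 6.33 - 7.0*g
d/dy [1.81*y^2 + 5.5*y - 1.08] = 3.62*y + 5.5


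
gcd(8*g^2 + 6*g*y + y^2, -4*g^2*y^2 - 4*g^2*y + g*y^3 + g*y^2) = 1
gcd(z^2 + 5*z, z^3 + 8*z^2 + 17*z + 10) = z + 5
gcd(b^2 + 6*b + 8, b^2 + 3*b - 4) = b + 4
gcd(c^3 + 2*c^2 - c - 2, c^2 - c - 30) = 1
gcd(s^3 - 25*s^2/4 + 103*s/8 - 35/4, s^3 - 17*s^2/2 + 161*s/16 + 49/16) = s - 7/4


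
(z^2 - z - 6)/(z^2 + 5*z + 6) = (z - 3)/(z + 3)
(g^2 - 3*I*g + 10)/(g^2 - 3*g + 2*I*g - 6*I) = (g - 5*I)/(g - 3)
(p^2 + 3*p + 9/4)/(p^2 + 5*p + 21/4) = (2*p + 3)/(2*p + 7)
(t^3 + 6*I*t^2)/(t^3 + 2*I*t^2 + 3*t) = t*(t + 6*I)/(t^2 + 2*I*t + 3)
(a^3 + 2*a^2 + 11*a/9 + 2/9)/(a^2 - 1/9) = (3*a^2 + 5*a + 2)/(3*a - 1)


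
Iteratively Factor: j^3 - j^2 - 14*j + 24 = (j + 4)*(j^2 - 5*j + 6) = (j - 3)*(j + 4)*(j - 2)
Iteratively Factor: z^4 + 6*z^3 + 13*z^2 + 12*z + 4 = (z + 1)*(z^3 + 5*z^2 + 8*z + 4) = (z + 1)^2*(z^2 + 4*z + 4) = (z + 1)^2*(z + 2)*(z + 2)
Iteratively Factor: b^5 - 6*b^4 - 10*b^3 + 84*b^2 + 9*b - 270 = (b - 5)*(b^4 - b^3 - 15*b^2 + 9*b + 54) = (b - 5)*(b + 3)*(b^3 - 4*b^2 - 3*b + 18) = (b - 5)*(b - 3)*(b + 3)*(b^2 - b - 6) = (b - 5)*(b - 3)^2*(b + 3)*(b + 2)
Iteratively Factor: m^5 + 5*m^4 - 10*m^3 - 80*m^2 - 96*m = (m)*(m^4 + 5*m^3 - 10*m^2 - 80*m - 96) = m*(m + 4)*(m^3 + m^2 - 14*m - 24) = m*(m + 3)*(m + 4)*(m^2 - 2*m - 8) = m*(m - 4)*(m + 3)*(m + 4)*(m + 2)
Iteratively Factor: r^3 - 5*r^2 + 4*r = (r - 4)*(r^2 - r) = (r - 4)*(r - 1)*(r)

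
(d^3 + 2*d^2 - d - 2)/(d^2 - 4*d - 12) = (d^2 - 1)/(d - 6)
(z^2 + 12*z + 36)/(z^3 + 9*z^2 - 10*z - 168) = (z + 6)/(z^2 + 3*z - 28)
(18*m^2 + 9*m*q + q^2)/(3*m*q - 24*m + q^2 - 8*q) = (6*m + q)/(q - 8)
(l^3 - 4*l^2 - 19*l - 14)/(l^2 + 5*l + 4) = (l^2 - 5*l - 14)/(l + 4)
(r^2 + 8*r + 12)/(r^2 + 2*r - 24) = (r + 2)/(r - 4)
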